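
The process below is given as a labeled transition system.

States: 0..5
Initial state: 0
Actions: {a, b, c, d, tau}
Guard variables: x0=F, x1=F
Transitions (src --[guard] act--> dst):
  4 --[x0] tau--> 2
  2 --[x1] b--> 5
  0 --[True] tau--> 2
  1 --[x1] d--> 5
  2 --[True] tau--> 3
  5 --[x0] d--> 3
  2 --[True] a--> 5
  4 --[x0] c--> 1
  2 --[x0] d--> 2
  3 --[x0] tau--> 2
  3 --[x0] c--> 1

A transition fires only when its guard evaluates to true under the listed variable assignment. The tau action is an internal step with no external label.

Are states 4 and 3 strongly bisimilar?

Bisimulation quotient by refinement:
  P[0] = {{0,1,2,3,4,5}}
  P[1] = {{0},{1,3,4,5},{2}}
Fixed point at round 2; 3 class(es).
class of 4: {1,3,4,5}; class of 3: {1,3,4,5}

Answer: BISIMILAR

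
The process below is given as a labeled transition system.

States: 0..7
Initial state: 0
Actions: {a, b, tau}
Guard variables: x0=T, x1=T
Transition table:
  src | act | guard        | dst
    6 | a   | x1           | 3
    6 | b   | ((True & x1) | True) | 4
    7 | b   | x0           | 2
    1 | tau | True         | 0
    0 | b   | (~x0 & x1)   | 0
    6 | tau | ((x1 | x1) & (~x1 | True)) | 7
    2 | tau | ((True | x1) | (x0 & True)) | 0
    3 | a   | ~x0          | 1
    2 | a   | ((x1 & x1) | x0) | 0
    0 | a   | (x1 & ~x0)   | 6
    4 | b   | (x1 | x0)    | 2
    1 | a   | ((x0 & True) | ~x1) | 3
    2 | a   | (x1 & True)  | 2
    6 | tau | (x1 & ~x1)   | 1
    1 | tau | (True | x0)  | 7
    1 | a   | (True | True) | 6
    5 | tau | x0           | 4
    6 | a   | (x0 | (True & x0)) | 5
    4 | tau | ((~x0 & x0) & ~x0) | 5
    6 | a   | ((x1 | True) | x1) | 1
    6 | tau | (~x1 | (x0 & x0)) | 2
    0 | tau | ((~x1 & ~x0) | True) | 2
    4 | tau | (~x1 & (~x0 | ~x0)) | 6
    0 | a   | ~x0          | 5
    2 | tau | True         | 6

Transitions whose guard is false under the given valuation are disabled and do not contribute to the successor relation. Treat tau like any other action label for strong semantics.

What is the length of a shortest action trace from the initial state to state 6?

Answer: 2

Analysis:
BFS to 6:
  Layer 0: {0}
  Layer 1: {2}
  Layer 2: {6}
depth(6)=2, e.g. tau·tau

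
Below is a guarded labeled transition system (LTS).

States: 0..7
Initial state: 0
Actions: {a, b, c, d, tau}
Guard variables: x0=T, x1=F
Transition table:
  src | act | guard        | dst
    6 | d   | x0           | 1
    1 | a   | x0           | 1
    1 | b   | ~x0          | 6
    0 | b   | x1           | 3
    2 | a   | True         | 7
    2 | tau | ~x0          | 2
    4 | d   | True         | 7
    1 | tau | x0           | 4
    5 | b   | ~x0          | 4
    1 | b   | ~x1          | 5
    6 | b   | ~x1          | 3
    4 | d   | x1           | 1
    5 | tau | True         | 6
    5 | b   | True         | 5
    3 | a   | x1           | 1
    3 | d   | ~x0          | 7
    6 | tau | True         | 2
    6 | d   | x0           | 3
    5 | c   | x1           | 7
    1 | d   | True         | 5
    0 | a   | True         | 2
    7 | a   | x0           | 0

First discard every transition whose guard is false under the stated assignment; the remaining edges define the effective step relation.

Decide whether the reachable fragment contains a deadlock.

Reach set: {0,2,7}
  0: a→2  [deg 1]
  2: a→7  [deg 1]
  7: a→0  [deg 1]

Answer: DEADLOCK-FREE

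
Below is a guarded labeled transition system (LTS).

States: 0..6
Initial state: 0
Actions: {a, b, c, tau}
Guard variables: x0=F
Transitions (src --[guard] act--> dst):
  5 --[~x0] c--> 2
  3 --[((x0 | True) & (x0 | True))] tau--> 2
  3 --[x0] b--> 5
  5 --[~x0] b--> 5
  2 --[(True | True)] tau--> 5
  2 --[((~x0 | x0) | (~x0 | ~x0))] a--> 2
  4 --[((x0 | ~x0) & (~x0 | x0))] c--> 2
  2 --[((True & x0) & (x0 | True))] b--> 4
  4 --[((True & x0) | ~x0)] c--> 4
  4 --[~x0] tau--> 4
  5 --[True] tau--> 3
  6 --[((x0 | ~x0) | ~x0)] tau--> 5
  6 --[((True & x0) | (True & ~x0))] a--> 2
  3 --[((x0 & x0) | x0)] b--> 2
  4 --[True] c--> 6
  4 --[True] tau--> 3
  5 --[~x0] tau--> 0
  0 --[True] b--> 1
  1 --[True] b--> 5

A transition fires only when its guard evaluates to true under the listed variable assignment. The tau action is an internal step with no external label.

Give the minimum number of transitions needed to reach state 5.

Answer: 2

Trace:
BFS to 5:
  depth 0: {0}
  depth 1: {1}
  depth 2: {5}
5 enters at depth 2; path b·b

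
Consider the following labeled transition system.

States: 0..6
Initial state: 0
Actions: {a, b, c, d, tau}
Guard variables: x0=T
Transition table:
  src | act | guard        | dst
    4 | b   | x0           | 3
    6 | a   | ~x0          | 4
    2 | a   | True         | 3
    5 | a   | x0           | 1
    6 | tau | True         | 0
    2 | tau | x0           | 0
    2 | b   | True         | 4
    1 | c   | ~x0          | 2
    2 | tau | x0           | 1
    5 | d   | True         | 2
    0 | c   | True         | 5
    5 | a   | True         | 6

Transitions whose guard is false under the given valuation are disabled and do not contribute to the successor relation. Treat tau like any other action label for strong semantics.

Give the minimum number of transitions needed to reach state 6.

BFS to 6:
  depth 0: {0}
  depth 1: {5}
  depth 2: {1,2,6}
first hit 6 at d=2 via c·a

Answer: 2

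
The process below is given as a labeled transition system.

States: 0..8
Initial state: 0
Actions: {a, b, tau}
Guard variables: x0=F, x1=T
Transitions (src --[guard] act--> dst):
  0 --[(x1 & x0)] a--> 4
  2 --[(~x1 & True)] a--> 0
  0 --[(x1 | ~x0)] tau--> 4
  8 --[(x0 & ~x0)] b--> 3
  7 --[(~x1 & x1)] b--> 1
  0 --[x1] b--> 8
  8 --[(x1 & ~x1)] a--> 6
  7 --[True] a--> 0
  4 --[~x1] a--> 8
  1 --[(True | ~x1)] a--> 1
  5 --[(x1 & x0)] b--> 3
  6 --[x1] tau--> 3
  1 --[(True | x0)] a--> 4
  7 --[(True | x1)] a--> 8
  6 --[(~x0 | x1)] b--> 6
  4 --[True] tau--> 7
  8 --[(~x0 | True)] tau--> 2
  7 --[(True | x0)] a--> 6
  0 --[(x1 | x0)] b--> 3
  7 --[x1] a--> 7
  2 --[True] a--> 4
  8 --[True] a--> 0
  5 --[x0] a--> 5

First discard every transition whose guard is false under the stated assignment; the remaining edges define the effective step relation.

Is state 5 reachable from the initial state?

Guard filter leaves 15 enabled edge(s).
depth 0: {0}
depth 1: {3,4,8}  cumulative {0,3,4,8}
depth 2: {2,7}  cumulative {0,2,3,4,7,8}
depth 3: {6}  cumulative {0,2,3,4,6,7,8}
Reach set: {0,2,3,4,6,7,8}

Answer: UNREACHABLE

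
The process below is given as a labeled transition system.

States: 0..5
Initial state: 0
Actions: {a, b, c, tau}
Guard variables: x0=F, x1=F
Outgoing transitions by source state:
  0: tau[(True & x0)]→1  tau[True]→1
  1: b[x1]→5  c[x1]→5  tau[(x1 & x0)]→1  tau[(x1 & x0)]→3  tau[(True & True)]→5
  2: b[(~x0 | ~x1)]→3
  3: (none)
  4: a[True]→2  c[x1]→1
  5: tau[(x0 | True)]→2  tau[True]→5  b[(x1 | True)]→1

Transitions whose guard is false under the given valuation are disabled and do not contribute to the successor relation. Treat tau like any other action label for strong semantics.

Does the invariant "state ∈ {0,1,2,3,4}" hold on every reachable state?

Answer: INVARIANT VIOLATED at state 5

Working:
Allowed set {0,1,2,3,4}
Reachable = {0,1,2,3,5}
  0: safe
  1: safe
  2: safe
  3: safe
  5: ✗ unsafe
counterexample path to 5: tau·tau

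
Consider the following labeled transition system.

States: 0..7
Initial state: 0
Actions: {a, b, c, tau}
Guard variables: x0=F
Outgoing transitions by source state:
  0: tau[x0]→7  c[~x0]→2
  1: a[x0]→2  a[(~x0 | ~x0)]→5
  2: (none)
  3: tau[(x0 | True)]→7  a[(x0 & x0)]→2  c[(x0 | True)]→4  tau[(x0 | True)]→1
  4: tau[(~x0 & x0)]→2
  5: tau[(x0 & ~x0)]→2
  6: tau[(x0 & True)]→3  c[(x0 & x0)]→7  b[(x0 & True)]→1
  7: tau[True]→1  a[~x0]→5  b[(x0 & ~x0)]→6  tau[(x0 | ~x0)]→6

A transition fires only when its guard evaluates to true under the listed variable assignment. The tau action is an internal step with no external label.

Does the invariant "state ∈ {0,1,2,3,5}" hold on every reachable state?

Answer: INVARIANT HOLDS

Trace:
Safe = {0,1,2,3,5}
R = {0,2}
  0: safe
  2: safe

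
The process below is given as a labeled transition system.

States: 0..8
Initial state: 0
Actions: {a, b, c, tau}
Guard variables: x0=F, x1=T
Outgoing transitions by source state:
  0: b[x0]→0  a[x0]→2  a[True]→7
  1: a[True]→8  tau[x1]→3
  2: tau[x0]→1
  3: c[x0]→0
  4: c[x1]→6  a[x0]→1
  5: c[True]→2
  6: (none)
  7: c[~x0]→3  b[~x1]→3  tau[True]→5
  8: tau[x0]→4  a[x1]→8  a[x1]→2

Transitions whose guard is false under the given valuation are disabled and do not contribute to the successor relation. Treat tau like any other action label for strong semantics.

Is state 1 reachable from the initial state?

After dropping false guards: 9 live edges.
Layer 0: {0}
Layer 1: {7}  total {0,7}
Layer 2: {3,5}  total {0,3,5,7}
Layer 3: {2}  total {0,2,3,5,7}
Reachable = {0,2,3,5,7}

Answer: UNREACHABLE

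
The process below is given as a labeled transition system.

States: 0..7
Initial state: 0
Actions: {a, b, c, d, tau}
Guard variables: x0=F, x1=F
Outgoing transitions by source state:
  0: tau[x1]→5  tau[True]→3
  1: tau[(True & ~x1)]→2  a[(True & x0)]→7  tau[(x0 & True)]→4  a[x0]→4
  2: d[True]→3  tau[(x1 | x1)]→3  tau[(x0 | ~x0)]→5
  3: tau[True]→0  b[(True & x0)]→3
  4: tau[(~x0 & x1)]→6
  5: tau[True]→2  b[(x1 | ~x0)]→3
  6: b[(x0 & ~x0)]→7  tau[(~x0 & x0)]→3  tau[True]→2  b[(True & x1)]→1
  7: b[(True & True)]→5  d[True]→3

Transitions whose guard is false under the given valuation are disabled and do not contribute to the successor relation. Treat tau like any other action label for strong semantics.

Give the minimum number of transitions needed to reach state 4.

Layered search for 4:
  L0 = {0}
  L1 = {3}
4 never appears.

Answer: UNREACHABLE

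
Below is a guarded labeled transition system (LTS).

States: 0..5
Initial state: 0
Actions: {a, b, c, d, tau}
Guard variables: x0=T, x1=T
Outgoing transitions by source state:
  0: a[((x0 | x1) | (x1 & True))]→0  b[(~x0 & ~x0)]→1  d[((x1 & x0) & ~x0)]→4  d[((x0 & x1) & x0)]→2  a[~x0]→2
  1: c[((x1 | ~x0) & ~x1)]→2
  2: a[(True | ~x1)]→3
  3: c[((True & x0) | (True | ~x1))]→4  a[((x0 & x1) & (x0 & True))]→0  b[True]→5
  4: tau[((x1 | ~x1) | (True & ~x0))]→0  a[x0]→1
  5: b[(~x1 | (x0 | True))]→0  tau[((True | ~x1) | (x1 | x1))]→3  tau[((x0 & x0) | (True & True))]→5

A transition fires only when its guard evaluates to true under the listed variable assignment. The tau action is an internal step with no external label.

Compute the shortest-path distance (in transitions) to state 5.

BFS to 5:
  depth 0: {0}
  depth 1: {2}
  depth 2: {3}
  depth 3: {4,5}
first hit 5 at d=3 via d·a·b

Answer: 3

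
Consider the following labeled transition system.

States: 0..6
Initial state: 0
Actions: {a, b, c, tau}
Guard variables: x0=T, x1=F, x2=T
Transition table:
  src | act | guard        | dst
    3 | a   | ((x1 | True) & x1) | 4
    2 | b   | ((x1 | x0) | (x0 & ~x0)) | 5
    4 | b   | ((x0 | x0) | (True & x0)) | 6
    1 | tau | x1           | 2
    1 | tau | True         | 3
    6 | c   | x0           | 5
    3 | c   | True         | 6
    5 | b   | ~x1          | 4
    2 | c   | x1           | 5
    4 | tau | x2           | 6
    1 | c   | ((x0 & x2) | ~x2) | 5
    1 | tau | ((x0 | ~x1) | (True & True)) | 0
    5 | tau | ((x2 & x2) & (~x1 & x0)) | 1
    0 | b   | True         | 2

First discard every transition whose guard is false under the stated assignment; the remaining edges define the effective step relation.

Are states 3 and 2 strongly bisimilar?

Answer: NOT BISIMILAR

Trace:
Refine partition for ~:
  round 0: {{0,1,2,3,4,5,6}}
  round 1: {{0,2},{1},{3,6},{4,5}}
  round 2: {{0},{1},{2},{3},{4},{5},{6}}
stable after 3 split(s): 7 block(s)
class of 3: {3}; class of 2: {2}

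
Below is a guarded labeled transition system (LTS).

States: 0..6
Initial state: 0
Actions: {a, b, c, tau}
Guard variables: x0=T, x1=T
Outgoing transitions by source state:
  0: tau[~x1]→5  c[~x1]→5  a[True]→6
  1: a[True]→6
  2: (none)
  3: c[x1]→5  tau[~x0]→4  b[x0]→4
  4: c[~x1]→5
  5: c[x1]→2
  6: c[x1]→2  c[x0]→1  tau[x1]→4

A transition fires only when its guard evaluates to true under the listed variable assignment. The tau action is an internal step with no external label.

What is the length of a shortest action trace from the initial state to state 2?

Answer: 2

Working:
BFS to 2:
  L0 = {0}
  L1 = {6}
  L2 = {1,2,4}
depth(2)=2, e.g. a·c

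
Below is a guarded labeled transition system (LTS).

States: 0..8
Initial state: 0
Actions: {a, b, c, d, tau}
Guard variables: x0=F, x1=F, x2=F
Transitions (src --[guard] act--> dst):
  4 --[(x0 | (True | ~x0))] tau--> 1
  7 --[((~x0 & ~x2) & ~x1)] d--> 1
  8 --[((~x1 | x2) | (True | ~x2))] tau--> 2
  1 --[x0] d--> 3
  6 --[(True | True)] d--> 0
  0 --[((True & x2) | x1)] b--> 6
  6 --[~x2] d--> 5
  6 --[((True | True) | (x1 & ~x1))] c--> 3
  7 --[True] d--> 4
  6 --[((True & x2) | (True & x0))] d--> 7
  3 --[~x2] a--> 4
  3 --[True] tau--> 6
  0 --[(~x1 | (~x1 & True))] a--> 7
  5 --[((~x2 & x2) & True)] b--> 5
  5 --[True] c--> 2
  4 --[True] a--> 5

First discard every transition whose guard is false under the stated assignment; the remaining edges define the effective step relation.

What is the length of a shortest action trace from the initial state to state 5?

Answer: 3

Trace:
BFS to 5:
  depth 0: {0}
  depth 1: {7}
  depth 2: {1,4}
  depth 3: {5}
depth(5)=3, e.g. a·d·a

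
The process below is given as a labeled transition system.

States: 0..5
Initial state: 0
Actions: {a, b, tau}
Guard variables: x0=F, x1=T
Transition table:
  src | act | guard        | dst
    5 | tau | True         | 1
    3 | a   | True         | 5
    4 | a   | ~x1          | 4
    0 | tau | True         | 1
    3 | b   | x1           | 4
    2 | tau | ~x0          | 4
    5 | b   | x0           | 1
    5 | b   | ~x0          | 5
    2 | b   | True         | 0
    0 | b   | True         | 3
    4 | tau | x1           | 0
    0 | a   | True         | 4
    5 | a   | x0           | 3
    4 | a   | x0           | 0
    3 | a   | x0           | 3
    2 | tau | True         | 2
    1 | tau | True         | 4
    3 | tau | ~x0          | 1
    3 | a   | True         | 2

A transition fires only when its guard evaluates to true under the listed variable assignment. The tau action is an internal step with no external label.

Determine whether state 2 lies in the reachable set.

Answer: REACHABLE

Working:
14 transition(s) survive guard evaluation.
depth 0: {0}
depth 1: {1,3,4}  now seen {0,1,3,4}
depth 2: {2,5}  now seen {0,1,2,3,4,5}
Reachable = {0,1,2,3,4,5}
trace reaching 2: b·a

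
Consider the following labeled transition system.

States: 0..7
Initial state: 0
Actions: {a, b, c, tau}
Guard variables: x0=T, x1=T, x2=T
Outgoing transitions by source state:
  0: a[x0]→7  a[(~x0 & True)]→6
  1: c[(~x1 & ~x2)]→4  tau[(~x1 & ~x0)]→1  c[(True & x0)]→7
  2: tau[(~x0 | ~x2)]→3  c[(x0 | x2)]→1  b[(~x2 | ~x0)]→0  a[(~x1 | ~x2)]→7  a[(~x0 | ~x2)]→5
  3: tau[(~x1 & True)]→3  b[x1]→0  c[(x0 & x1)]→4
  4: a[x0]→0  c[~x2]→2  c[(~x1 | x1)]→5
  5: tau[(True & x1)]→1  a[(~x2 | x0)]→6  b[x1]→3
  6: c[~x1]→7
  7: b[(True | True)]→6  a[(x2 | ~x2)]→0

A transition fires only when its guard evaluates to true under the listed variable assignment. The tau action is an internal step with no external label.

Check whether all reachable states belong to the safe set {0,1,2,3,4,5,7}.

Answer: INVARIANT VIOLATED at state 6

Trace:
Safe = {0,1,2,3,4,5,7}
R = {0,6,7}
  0: ok
  6: ✗ unsafe
  7: ok
reach 6 via a·b — violates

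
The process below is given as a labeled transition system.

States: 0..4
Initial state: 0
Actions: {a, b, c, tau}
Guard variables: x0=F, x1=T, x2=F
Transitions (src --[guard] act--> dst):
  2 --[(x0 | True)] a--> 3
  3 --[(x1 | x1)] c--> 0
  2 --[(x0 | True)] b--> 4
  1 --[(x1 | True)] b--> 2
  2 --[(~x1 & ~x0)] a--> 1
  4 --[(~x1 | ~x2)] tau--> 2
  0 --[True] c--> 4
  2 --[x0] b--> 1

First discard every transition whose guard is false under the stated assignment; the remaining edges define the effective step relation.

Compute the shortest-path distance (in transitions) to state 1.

Answer: UNREACHABLE

Trace:
Breadth-first toward 1:
  Layer 0: {0}
  Layer 1: {4}
  Layer 2: {2}
  Layer 3: {3}
1 never appears.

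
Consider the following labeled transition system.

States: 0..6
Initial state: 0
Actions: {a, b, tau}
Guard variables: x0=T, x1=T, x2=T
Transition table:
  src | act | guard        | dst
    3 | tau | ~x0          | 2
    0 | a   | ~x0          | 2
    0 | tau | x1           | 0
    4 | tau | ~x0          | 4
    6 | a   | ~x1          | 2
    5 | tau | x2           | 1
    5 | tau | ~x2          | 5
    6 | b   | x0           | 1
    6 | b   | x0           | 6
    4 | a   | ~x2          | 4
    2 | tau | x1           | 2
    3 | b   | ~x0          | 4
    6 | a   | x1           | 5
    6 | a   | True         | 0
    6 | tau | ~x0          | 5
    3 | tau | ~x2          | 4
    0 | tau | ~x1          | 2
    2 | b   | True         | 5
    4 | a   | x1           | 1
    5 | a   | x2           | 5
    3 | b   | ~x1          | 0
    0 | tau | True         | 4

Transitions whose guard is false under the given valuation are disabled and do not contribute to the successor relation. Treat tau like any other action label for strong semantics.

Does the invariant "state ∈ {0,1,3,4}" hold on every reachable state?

Answer: INVARIANT HOLDS

Working:
Inv-set: {0,1,3,4}
R = {0,1,4}
  0: safe
  1: safe
  4: safe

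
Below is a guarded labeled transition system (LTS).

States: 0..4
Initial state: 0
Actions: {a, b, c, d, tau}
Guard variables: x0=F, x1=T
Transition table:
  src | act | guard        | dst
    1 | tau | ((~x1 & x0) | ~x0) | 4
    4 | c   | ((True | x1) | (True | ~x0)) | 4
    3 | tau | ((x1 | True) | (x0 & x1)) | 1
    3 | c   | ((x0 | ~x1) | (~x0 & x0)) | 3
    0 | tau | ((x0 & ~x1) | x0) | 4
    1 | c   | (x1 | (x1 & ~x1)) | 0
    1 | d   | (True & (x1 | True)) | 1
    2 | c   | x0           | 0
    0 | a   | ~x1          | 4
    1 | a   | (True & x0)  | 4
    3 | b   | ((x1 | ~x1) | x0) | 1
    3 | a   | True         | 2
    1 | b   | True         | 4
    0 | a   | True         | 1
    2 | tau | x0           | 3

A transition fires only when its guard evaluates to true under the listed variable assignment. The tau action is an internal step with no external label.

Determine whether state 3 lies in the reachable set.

Guard filter leaves 9 enabled edge(s).
L0 = {0}
L1 = {1}  total {0,1}
L2 = {4}  total {0,1,4}
Reach set: {0,1,4}

Answer: UNREACHABLE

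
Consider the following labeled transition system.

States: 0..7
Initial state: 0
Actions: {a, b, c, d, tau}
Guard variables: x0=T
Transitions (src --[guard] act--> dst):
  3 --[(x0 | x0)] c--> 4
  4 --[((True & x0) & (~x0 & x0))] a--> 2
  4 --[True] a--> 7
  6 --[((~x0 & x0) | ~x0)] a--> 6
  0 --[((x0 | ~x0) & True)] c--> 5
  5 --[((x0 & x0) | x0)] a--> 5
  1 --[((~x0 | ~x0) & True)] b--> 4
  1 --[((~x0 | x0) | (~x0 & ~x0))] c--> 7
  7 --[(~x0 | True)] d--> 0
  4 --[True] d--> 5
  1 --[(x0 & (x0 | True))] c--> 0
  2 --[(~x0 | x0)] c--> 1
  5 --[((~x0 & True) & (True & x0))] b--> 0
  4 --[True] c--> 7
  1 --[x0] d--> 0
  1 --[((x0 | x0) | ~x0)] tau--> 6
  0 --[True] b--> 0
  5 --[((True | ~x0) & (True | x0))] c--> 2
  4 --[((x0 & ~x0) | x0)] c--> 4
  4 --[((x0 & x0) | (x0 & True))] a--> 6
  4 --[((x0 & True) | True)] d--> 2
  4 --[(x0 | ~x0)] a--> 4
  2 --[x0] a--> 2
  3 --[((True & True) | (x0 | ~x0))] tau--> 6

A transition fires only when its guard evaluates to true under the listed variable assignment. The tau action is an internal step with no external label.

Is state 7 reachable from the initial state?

Answer: REACHABLE

Working:
20 transition(s) survive guard evaluation.
depth 0: {0}
depth 1: {5}  cumulative {0,5}
depth 2: {2}  cumulative {0,2,5}
depth 3: {1}  cumulative {0,1,2,5}
depth 4: {6,7}  cumulative {0,1,2,5,6,7}
R = {0,1,2,5,6,7}
witness 7: c·c·c·c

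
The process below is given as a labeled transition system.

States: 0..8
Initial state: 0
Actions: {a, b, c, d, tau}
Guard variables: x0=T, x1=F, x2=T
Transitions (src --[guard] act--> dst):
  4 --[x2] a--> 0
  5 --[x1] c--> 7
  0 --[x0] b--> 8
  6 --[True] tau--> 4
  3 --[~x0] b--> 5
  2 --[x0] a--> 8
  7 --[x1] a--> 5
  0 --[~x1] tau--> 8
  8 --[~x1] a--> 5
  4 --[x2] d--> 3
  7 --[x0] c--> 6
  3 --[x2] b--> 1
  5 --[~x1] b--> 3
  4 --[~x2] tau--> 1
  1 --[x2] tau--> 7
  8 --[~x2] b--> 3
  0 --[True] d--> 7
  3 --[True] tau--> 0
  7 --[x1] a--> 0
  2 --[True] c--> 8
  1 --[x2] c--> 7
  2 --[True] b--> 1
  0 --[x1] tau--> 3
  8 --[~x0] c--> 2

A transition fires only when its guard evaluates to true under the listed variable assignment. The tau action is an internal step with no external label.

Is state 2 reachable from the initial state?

Answer: UNREACHABLE

Working:
After dropping false guards: 16 live edges.
Layer 0: {0}
Layer 1: {7,8}  cumulative {0,7,8}
Layer 2: {5,6}  cumulative {0,5,6,7,8}
Layer 3: {3,4}  cumulative {0,3,4,5,6,7,8}
Layer 4: {1}  cumulative {0,1,3,4,5,6,7,8}
Reachable = {0,1,3,4,5,6,7,8}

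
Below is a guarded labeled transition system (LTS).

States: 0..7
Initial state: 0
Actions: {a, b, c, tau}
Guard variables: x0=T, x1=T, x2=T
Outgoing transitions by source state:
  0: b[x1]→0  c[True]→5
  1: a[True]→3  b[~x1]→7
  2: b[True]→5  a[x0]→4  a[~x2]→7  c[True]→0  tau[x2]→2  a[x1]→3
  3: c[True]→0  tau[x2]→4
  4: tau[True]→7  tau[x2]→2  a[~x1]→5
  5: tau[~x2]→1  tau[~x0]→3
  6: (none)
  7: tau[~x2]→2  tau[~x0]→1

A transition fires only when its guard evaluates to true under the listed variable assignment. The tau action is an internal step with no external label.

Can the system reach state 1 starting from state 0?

After dropping false guards: 12 live edges.
depth 0: {0}
depth 1: {5}  now seen {0,5}
Reach set: {0,5}

Answer: UNREACHABLE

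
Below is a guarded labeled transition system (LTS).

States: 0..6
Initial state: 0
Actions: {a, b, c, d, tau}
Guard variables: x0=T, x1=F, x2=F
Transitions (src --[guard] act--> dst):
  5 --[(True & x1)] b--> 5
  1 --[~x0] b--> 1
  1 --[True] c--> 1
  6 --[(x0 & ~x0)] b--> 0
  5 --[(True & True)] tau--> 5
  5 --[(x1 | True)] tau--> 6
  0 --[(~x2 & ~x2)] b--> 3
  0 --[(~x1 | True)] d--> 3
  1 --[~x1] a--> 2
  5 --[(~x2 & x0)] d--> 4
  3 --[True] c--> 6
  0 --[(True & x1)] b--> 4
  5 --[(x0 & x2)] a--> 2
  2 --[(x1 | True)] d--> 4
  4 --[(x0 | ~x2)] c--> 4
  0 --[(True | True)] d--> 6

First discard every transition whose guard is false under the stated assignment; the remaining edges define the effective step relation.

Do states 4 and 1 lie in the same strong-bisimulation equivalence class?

Compute ~ classes (split until stable):
  round 0: {{0,1,2,3,4,5,6}}
  round 1: {{0},{1},{2},{3,4},{5},{6}}
  round 2: {{0},{1},{2},{3},{4},{5},{6}}
stable after 3 split(s): 7 block(s)
class of 4: {4}; class of 1: {1}

Answer: NOT BISIMILAR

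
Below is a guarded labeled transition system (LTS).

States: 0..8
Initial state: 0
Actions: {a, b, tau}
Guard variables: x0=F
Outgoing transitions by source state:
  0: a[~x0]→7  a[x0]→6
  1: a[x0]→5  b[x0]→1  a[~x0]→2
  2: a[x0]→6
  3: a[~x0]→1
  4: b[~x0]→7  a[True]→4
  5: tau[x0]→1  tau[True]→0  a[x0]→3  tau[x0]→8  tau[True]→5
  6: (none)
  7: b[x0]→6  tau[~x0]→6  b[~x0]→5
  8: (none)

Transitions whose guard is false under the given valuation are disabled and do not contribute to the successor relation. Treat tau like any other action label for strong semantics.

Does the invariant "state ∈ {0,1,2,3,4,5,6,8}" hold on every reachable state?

Inv-set: {0,1,2,3,4,5,6,8}
Reachable = {0,5,6,7}
  0: safe
  5: safe
  6: safe
  7: ✗ unsafe
witness against invariant: a → 7

Answer: INVARIANT VIOLATED at state 7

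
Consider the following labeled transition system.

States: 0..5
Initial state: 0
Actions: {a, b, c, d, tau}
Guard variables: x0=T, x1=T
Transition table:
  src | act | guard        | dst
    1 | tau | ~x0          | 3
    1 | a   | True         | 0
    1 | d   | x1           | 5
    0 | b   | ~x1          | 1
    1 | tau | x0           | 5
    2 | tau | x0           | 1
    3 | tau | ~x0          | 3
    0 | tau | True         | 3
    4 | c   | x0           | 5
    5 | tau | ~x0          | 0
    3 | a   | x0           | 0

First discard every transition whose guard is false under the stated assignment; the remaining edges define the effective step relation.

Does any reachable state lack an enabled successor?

Reachable = {0,3}
  0: tau→3  [1 out]
  3: a→0  [1 out]

Answer: DEADLOCK-FREE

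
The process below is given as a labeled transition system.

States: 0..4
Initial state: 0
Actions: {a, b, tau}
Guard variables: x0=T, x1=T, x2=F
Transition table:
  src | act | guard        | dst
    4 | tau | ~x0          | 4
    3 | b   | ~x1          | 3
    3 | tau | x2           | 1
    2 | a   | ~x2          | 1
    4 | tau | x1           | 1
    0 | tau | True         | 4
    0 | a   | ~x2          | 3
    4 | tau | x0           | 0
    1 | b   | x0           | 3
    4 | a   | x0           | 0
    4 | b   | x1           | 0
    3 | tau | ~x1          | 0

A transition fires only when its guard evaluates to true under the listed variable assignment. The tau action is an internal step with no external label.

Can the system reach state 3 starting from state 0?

Guard filter leaves 8 enabled edge(s).
depth 0: {0}
depth 1: {3,4}  now seen {0,3,4}
depth 2: {1}  now seen {0,1,3,4}
Reach set: {0,1,3,4}
Path to 3: a

Answer: REACHABLE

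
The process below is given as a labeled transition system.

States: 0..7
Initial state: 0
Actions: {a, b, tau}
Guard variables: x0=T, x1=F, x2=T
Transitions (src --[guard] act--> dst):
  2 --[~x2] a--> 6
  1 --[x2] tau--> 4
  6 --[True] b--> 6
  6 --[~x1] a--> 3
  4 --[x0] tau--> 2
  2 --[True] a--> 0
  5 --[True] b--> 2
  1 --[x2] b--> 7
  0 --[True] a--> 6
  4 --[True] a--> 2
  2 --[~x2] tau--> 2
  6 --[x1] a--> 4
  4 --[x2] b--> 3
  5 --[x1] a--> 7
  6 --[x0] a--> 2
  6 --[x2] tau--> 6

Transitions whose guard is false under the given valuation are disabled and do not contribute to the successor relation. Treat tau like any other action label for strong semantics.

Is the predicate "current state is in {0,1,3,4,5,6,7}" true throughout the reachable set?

Answer: INVARIANT VIOLATED at state 2

Trace:
Safe = {0,1,3,4,5,6,7}
Reachable = {0,2,3,6}
  0: safe
  2: outside
  3: safe
  6: safe
reach 2 via a·a — violates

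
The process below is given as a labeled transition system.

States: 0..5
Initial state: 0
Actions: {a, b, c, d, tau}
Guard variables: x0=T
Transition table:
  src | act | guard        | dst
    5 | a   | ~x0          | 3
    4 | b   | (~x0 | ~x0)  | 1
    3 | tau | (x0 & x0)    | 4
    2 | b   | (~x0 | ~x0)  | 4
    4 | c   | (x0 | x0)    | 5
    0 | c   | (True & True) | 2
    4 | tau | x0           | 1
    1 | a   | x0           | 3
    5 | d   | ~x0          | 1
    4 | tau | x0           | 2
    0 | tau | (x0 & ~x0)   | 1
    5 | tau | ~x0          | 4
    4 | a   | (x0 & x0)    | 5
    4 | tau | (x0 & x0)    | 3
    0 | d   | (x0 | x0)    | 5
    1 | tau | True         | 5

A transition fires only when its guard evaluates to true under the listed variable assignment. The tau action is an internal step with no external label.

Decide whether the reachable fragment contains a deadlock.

Answer: DEADLOCK at state 2

Trace:
R = {0,2,5}
  0: c→2  d→5  [2 exit(s)]
  2: ∅  [no exit]
  5: ∅  [no exit]
witness 2: c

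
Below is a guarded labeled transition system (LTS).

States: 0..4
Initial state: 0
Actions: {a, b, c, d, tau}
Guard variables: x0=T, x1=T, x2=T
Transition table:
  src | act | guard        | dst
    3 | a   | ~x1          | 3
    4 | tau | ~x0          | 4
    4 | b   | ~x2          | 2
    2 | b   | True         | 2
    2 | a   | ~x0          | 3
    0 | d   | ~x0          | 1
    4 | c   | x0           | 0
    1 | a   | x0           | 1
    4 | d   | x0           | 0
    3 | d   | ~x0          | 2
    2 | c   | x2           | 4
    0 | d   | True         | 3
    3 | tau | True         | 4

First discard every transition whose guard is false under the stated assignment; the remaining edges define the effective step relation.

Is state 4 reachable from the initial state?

Answer: REACHABLE

Analysis:
After dropping false guards: 7 live edges.
L0 = {0}
L1 = {3}  total {0,3}
L2 = {4}  total {0,3,4}
Reach set: {0,3,4}
Path to 4: d·tau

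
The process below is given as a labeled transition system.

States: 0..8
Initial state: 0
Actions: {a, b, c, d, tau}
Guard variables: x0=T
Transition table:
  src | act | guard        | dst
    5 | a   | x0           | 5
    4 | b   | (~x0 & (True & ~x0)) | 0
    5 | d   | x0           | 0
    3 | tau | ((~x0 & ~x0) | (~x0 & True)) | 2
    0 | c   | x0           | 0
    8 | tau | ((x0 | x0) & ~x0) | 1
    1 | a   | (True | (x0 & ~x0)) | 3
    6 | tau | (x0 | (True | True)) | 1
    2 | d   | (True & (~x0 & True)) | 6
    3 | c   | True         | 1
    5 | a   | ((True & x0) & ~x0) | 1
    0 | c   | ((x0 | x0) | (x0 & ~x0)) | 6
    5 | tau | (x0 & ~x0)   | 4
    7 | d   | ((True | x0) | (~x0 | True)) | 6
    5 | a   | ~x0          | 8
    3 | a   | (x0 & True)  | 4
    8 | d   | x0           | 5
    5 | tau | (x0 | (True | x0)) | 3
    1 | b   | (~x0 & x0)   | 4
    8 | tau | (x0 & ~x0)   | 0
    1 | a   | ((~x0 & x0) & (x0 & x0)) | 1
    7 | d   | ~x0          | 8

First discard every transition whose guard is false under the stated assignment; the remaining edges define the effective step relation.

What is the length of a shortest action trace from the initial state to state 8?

Layered search for 8:
  depth 0: {0}
  depth 1: {6}
  depth 2: {1}
  depth 3: {3}
  depth 4: {4}
8 never appears.

Answer: UNREACHABLE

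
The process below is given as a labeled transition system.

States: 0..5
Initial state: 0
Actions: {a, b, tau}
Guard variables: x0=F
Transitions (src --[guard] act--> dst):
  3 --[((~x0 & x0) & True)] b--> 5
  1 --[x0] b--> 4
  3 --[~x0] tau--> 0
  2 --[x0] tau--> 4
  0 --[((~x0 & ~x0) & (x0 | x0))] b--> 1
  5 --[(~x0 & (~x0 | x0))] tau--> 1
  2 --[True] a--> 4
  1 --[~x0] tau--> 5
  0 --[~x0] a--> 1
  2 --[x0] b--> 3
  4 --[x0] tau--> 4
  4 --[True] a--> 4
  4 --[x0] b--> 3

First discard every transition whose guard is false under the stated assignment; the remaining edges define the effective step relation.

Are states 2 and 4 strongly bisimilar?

Refine partition for ~:
  round 0: {{0,1,2,3,4,5}}
  round 1: {{0,2,4},{1,3,5}}
  round 2: {{0},{1,5},{2,4},{3}}
stable after 3 split(s): 4 block(s)
class of 2: {2,4}; class of 4: {2,4}

Answer: BISIMILAR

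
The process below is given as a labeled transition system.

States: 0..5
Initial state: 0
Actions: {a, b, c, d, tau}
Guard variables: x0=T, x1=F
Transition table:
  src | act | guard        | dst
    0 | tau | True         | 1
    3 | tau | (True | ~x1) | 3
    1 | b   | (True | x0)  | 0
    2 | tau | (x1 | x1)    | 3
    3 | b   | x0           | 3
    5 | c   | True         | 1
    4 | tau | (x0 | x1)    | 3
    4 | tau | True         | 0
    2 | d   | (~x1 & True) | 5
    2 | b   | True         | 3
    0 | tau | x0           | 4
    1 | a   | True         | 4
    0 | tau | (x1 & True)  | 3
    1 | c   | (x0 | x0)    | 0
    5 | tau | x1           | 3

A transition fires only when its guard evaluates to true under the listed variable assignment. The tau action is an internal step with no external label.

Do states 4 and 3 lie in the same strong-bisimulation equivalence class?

Bisimulation quotient by refinement:
  round 0: {{0,1,2,3,4,5}}
  round 1: {{0,4},{1},{2},{3},{5}}
  round 2: {{0},{1},{2},{3},{4},{5}}
stable after 3 split(s): 6 block(s)
4∈{4}, 3∈{3}

Answer: NOT BISIMILAR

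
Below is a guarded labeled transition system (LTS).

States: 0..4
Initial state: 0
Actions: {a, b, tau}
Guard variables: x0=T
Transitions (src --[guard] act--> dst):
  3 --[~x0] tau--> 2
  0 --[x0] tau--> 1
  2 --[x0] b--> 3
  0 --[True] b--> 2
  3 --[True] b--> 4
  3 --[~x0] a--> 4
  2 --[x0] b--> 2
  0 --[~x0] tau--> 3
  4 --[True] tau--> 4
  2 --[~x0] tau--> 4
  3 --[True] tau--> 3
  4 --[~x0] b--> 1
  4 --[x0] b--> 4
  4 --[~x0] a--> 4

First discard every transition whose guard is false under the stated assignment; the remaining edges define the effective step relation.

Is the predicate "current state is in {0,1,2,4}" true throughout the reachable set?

Safe = {0,1,2,4}
Reach set: {0,1,2,3,4}
  0: ok
  1: ok
  2: ok
  3: VIOLATES
  4: ok
witness against invariant: b·b → 3

Answer: INVARIANT VIOLATED at state 3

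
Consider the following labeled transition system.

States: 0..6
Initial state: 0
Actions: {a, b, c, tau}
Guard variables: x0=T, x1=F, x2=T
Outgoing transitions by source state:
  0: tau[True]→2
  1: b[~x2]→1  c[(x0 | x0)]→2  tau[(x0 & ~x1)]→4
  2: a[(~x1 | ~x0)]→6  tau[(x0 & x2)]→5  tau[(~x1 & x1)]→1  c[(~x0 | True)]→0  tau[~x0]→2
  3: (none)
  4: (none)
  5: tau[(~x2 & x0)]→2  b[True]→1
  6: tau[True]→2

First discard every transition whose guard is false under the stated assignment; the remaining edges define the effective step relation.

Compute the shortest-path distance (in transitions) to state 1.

Answer: 3

Analysis:
BFS to 1:
  depth 0: {0}
  depth 1: {2}
  depth 2: {5,6}
  depth 3: {1}
first hit 1 at d=3 via tau·tau·b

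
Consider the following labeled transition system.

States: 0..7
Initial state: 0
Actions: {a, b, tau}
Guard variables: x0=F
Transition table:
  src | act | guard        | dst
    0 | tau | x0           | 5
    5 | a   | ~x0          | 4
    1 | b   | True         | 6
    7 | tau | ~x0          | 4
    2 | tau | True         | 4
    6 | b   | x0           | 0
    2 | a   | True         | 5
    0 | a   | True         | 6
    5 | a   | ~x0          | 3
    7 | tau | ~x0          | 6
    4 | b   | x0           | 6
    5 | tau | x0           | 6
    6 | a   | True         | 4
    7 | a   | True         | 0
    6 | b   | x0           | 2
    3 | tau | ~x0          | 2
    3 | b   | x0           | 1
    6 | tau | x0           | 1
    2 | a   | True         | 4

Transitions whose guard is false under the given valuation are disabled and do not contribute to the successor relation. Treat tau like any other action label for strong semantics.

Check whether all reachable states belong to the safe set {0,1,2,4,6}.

Inv-set: {0,1,2,4,6}
Reachable = {0,4,6}
  0: ok
  4: ok
  6: ok

Answer: INVARIANT HOLDS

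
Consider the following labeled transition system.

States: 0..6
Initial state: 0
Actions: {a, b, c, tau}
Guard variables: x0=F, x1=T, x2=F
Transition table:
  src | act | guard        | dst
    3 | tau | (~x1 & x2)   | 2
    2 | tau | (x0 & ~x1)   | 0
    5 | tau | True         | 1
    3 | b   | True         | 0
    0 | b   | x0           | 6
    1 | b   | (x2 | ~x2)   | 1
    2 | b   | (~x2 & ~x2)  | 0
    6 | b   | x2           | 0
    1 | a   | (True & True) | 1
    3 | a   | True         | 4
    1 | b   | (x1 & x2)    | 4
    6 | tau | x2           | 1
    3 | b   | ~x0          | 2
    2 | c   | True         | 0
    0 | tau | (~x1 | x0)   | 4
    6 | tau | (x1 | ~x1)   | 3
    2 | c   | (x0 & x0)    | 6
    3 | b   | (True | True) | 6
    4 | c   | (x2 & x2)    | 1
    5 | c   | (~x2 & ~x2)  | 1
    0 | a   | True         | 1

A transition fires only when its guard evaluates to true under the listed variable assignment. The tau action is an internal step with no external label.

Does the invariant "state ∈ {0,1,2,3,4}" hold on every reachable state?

Allowed set {0,1,2,3,4}
Reach set: {0,1}
  0: ok
  1: ok

Answer: INVARIANT HOLDS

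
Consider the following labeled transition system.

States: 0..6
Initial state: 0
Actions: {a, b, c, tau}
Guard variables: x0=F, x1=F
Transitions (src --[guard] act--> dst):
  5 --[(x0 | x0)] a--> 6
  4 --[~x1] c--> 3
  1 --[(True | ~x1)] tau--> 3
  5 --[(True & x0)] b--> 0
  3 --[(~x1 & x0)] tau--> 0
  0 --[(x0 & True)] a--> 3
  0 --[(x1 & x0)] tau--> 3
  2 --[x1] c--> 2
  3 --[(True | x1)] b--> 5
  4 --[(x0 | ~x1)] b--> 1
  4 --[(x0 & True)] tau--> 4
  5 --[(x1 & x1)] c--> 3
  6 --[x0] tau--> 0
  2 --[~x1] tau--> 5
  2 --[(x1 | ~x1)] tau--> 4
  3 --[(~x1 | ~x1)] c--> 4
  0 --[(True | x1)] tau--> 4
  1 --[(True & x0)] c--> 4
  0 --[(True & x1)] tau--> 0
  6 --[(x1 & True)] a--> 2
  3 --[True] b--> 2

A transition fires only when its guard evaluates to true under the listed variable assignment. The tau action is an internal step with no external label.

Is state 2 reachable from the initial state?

After dropping false guards: 9 live edges.
Layer 0: {0}
Layer 1: {4}  now seen {0,4}
Layer 2: {1,3}  now seen {0,1,3,4}
Layer 3: {2,5}  now seen {0,1,2,3,4,5}
Reach set: {0,1,2,3,4,5}
witness 2: tau·c·b

Answer: REACHABLE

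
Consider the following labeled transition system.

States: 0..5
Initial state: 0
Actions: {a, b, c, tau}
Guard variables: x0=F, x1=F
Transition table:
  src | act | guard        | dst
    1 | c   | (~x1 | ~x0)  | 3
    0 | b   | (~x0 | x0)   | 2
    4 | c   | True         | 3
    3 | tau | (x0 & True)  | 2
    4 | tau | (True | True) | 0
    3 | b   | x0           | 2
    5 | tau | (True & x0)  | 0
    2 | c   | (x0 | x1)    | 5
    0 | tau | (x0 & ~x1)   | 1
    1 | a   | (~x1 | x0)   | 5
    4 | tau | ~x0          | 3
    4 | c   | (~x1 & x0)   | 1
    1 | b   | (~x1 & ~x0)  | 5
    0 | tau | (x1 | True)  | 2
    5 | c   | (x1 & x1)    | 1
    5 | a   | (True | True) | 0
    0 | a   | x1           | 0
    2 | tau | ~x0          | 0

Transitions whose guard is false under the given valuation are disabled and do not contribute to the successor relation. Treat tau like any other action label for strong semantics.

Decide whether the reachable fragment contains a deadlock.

Answer: DEADLOCK-FREE

Trace:
Reach set: {0,2}
  0: b→2  tau→2  [2 out]
  2: tau→0  [1 out]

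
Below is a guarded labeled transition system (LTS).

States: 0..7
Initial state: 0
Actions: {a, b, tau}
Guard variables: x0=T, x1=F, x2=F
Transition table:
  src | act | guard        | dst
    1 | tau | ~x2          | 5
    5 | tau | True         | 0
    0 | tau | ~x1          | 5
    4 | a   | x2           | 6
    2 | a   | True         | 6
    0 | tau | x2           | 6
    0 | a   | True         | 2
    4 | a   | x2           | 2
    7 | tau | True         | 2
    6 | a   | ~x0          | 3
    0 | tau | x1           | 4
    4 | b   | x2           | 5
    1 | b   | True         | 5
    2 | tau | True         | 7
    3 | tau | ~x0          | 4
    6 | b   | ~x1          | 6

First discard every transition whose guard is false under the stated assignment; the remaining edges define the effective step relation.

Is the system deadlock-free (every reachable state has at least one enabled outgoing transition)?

Answer: DEADLOCK-FREE

Working:
Reachable = {0,2,5,6,7}
  0: a→2  tau→5  [2 exit(s)]
  2: a→6  tau→7  [2 exit(s)]
  5: tau→0  [1 exit(s)]
  6: b→6  [1 exit(s)]
  7: tau→2  [1 exit(s)]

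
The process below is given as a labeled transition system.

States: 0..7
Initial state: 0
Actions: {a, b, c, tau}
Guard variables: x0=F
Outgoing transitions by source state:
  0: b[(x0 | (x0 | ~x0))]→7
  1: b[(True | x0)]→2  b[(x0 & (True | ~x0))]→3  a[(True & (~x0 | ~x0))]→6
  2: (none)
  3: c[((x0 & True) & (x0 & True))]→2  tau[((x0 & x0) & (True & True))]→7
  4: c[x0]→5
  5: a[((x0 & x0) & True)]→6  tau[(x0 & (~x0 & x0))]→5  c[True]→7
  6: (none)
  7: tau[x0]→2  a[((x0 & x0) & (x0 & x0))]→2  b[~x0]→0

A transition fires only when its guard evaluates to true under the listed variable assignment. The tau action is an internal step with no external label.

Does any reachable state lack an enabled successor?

Answer: DEADLOCK-FREE

Trace:
Reachable = {0,7}
  0: b→7  [deg 1]
  7: b→0  [deg 1]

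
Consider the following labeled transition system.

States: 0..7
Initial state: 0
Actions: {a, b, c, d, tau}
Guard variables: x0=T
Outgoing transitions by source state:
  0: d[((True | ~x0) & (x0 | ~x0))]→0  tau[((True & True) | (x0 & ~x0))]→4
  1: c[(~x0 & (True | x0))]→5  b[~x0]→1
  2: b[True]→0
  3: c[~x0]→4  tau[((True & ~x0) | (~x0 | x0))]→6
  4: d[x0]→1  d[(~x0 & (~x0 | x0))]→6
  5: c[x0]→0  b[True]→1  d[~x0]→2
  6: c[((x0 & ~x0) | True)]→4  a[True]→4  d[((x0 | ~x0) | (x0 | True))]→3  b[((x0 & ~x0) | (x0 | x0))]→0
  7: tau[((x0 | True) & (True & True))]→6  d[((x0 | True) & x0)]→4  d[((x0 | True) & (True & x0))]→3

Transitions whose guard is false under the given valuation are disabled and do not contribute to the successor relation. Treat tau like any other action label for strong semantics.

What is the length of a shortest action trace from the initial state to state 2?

Answer: UNREACHABLE

Working:
BFS to 2:
  L0 = {0}
  L1 = {4}
  L2 = {1}
2 never appears.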